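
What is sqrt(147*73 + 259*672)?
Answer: 21*sqrt(419) ≈ 429.86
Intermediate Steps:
sqrt(147*73 + 259*672) = sqrt(10731 + 174048) = sqrt(184779) = 21*sqrt(419)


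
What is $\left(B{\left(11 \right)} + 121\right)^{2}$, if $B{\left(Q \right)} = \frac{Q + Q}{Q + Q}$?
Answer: $14884$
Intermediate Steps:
$B{\left(Q \right)} = 1$ ($B{\left(Q \right)} = \frac{2 Q}{2 Q} = 2 Q \frac{1}{2 Q} = 1$)
$\left(B{\left(11 \right)} + 121\right)^{2} = \left(1 + 121\right)^{2} = 122^{2} = 14884$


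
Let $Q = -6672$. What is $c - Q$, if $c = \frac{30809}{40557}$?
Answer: $\frac{270627113}{40557} \approx 6672.8$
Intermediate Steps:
$c = \frac{30809}{40557}$ ($c = 30809 \cdot \frac{1}{40557} = \frac{30809}{40557} \approx 0.75965$)
$c - Q = \frac{30809}{40557} - -6672 = \frac{30809}{40557} + 6672 = \frac{270627113}{40557}$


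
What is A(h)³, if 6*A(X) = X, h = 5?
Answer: 125/216 ≈ 0.57870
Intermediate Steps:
A(X) = X/6
A(h)³ = ((⅙)*5)³ = (⅚)³ = 125/216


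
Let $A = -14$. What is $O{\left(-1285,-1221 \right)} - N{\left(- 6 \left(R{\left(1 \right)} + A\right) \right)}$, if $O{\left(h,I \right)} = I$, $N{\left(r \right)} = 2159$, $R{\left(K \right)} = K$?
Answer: $-3380$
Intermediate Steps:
$O{\left(-1285,-1221 \right)} - N{\left(- 6 \left(R{\left(1 \right)} + A\right) \right)} = -1221 - 2159 = -3380$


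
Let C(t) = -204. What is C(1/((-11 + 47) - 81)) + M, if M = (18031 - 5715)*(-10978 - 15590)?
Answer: -327211692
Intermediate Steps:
M = -327211488 (M = 12316*(-26568) = -327211488)
C(1/((-11 + 47) - 81)) + M = -204 - 327211488 = -327211692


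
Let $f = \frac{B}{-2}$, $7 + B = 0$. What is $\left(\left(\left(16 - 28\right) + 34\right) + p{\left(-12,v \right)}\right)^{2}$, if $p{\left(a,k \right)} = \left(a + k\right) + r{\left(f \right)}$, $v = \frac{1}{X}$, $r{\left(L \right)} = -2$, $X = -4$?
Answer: $\frac{961}{16} \approx 60.063$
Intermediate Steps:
$B = -7$ ($B = -7 + 0 = -7$)
$f = \frac{7}{2}$ ($f = - \frac{7}{-2} = \left(-7\right) \left(- \frac{1}{2}\right) = \frac{7}{2} \approx 3.5$)
$v = - \frac{1}{4}$ ($v = \frac{1}{-4} = - \frac{1}{4} \approx -0.25$)
$p{\left(a,k \right)} = -2 + a + k$ ($p{\left(a,k \right)} = \left(a + k\right) - 2 = -2 + a + k$)
$\left(\left(\left(16 - 28\right) + 34\right) + p{\left(-12,v \right)}\right)^{2} = \left(\left(\left(16 - 28\right) + 34\right) - \frac{57}{4}\right)^{2} = \left(\left(-12 + 34\right) - \frac{57}{4}\right)^{2} = \left(22 - \frac{57}{4}\right)^{2} = \left(\frac{31}{4}\right)^{2} = \frac{961}{16}$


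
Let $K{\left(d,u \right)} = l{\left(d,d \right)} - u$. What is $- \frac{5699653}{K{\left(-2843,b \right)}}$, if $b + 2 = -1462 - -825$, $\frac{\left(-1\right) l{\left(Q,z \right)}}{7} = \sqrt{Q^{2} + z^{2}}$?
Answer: $\frac{3642078267}{791691281} + \frac{113428794353 \sqrt{2}}{791691281} \approx 207.22$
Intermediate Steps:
$l{\left(Q,z \right)} = - 7 \sqrt{Q^{2} + z^{2}}$
$b = -639$ ($b = -2 - 637 = -639$)
$K{\left(d,u \right)} = - u - 7 \sqrt{2} \sqrt{d^{2}}$ ($K{\left(d,u \right)} = - 7 \sqrt{d^{2} + d^{2}} - u = - 7 \sqrt{2 d^{2}} - u = - 7 \sqrt{2} \sqrt{d^{2}} - u = - u - 7 \sqrt{2} \sqrt{d^{2}}$)
$- \frac{5699653}{K{\left(-2843,b \right)}} = - \frac{5699653}{\left(-1\right) \left(-639\right) - 7 \sqrt{2} \sqrt{\left(-2843\right)^{2}}} = - \frac{5699653}{639 - 7 \sqrt{2} \sqrt{8082649}} = - \frac{5699653}{639 - 7 \sqrt{2} \cdot 2843} = - \frac{5699653}{639 - 19901 \sqrt{2}}$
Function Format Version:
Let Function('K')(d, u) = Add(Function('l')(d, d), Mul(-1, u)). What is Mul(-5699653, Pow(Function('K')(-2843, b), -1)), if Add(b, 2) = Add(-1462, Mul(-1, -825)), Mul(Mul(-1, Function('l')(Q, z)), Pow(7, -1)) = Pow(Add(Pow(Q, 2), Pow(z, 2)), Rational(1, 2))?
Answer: Add(Rational(3642078267, 791691281), Mul(Rational(113428794353, 791691281), Pow(2, Rational(1, 2)))) ≈ 207.22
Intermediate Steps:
Function('l')(Q, z) = Mul(-7, Pow(Add(Pow(Q, 2), Pow(z, 2)), Rational(1, 2)))
b = -639 (b = Add(-2, Add(-1462, Mul(-1, -825))) = Add(-2, Add(-1462, 825)) = Add(-2, -637) = -639)
Function('K')(d, u) = Add(Mul(-1, u), Mul(-7, Pow(2, Rational(1, 2)), Pow(Pow(d, 2), Rational(1, 2)))) (Function('K')(d, u) = Add(Mul(-7, Pow(Add(Pow(d, 2), Pow(d, 2)), Rational(1, 2))), Mul(-1, u)) = Add(Mul(-7, Pow(Mul(2, Pow(d, 2)), Rational(1, 2))), Mul(-1, u)) = Add(Mul(-7, Mul(Pow(2, Rational(1, 2)), Pow(Pow(d, 2), Rational(1, 2)))), Mul(-1, u)) = Add(Mul(-7, Pow(2, Rational(1, 2)), Pow(Pow(d, 2), Rational(1, 2))), Mul(-1, u)) = Add(Mul(-1, u), Mul(-7, Pow(2, Rational(1, 2)), Pow(Pow(d, 2), Rational(1, 2)))))
Mul(-5699653, Pow(Function('K')(-2843, b), -1)) = Mul(-5699653, Pow(Add(Mul(-1, -639), Mul(-7, Pow(2, Rational(1, 2)), Pow(Pow(-2843, 2), Rational(1, 2)))), -1)) = Mul(-5699653, Pow(Add(639, Mul(-7, Pow(2, Rational(1, 2)), Pow(8082649, Rational(1, 2)))), -1)) = Mul(-5699653, Pow(Add(639, Mul(-7, Pow(2, Rational(1, 2)), 2843)), -1)) = Mul(-5699653, Pow(Add(639, Mul(-19901, Pow(2, Rational(1, 2)))), -1))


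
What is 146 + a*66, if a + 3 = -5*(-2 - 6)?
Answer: 2588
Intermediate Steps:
a = 37 (a = -3 - 5*(-2 - 6) = -3 - 5*(-8) = -3 + 40 = 37)
146 + a*66 = 146 + 37*66 = 146 + 2442 = 2588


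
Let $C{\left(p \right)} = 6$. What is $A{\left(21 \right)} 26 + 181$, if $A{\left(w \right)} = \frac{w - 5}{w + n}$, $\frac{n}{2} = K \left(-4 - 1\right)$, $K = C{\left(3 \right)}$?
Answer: $\frac{511}{3} \approx 170.33$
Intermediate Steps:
$K = 6$
$n = -60$ ($n = 2 \cdot 6 \left(-4 - 1\right) = 2 \cdot 6 \left(-5\right) = 2 \left(-30\right) = -60$)
$A{\left(w \right)} = \frac{-5 + w}{-60 + w}$ ($A{\left(w \right)} = \frac{w - 5}{w - 60} = \frac{-5 + w}{-60 + w}$)
$A{\left(21 \right)} 26 + 181 = \frac{-5 + 21}{-60 + 21} \cdot 26 + 181 = \frac{1}{-39} \cdot 16 \cdot 26 + 181 = \left(- \frac{1}{39}\right) 16 \cdot 26 + 181 = \left(- \frac{16}{39}\right) 26 + 181 = - \frac{32}{3} + 181 = \frac{511}{3}$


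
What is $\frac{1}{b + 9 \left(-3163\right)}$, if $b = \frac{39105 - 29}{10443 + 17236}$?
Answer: $- \frac{27679}{787899017} \approx -3.513 \cdot 10^{-5}$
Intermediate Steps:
$b = \frac{39076}{27679} \approx 1.4118$
$\frac{1}{b + 9 \left(-3163\right)} = \frac{1}{\frac{39076}{27679} + 9 \left(-3163\right)} = \frac{1}{\frac{39076}{27679} - 28467} = \frac{1}{- \frac{787899017}{27679}} = - \frac{27679}{787899017}$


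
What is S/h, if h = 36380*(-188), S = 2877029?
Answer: -169237/402320 ≈ -0.42065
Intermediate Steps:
h = -6839440
S/h = 2877029/(-6839440) = 2877029*(-1/6839440) = -169237/402320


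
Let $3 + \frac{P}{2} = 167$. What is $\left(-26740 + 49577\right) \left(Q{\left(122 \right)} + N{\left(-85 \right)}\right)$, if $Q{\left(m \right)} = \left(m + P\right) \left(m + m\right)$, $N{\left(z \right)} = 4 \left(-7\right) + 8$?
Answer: $2507045860$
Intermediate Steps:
$P = 328$ ($P = -6 + 2 \cdot 167 = -6 + 334 = 328$)
$N{\left(z \right)} = -20$ ($N{\left(z \right)} = -28 + 8 = -20$)
$Q{\left(m \right)} = 2 m \left(328 + m\right)$ ($Q{\left(m \right)} = \left(m + 328\right) \left(m + m\right) = \left(328 + m\right) 2 m = 2 m \left(328 + m\right)$)
$\left(-26740 + 49577\right) \left(Q{\left(122 \right)} + N{\left(-85 \right)}\right) = \left(-26740 + 49577\right) \left(2 \cdot 122 \left(328 + 122\right) - 20\right) = 22837 \left(2 \cdot 122 \cdot 450 - 20\right) = 22837 \left(109800 - 20\right) = 22837 \cdot 109780 = 2507045860$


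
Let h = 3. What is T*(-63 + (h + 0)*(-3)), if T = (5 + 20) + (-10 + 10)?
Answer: -1800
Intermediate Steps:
T = 25 (T = 25 + 0 = 25)
T*(-63 + (h + 0)*(-3)) = 25*(-63 + (3 + 0)*(-3)) = 25*(-63 + 3*(-3)) = 25*(-63 - 9) = 25*(-72) = -1800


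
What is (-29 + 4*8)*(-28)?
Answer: -84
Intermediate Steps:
(-29 + 4*8)*(-28) = (-29 + 32)*(-28) = 3*(-28) = -84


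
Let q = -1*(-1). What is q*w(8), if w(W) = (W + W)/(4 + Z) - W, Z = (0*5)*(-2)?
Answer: -4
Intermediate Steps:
Z = 0 (Z = 0*(-2) = 0)
w(W) = -W/2 (w(W) = (W + W)/(4 + 0) - W = (2*W)/4 - W = (2*W)*(¼) - W = W/2 - W = -W/2)
q = 1
q*w(8) = 1*(-½*8) = 1*(-4) = -4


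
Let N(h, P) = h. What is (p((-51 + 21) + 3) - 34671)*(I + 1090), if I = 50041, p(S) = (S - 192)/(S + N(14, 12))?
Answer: -23034720024/13 ≈ -1.7719e+9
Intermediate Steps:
p(S) = (-192 + S)/(14 + S) (p(S) = (S - 192)/(S + 14) = (-192 + S)/(14 + S))
(p((-51 + 21) + 3) - 34671)*(I + 1090) = ((-192 + ((-51 + 21) + 3))/(14 + ((-51 + 21) + 3)) - 34671)*(50041 + 1090) = ((-192 + (-30 + 3))/(14 + (-30 + 3)) - 34671)*51131 = ((-192 - 27)/(14 - 27) - 34671)*51131 = (-219/(-13) - 34671)*51131 = (-1/13*(-219) - 34671)*51131 = (219/13 - 34671)*51131 = -450504/13*51131 = -23034720024/13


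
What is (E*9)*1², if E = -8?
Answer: -72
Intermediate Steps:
(E*9)*1² = -8*9*1² = -72*1 = -72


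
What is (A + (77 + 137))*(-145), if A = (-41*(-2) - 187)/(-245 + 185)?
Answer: -125135/4 ≈ -31284.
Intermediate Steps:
A = 7/4 (A = (82 - 187)/(-60) = -105*(-1/60) = 7/4 ≈ 1.7500)
(A + (77 + 137))*(-145) = (7/4 + (77 + 137))*(-145) = (7/4 + 214)*(-145) = (863/4)*(-145) = -125135/4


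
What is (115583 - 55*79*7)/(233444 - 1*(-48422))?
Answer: 42584/140933 ≈ 0.30216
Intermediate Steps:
(115583 - 55*79*7)/(233444 - 1*(-48422)) = (115583 - 4345*7)/(233444 + 48422) = (115583 - 30415)/281866 = 85168*(1/281866) = 42584/140933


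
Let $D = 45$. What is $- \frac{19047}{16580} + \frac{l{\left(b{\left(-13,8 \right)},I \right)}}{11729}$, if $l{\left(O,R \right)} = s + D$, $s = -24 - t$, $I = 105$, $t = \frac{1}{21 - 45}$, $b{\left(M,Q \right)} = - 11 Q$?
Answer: $- \frac{1338320353}{1166800920} \approx -1.147$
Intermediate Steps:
$t = - \frac{1}{24}$ ($t = \frac{1}{-24} = - \frac{1}{24} \approx -0.041667$)
$s = - \frac{575}{24}$ ($s = -24 - - \frac{1}{24} = -24 + \frac{1}{24} = - \frac{575}{24} \approx -23.958$)
$l{\left(O,R \right)} = \frac{505}{24}$ ($l{\left(O,R \right)} = - \frac{575}{24} + 45 = \frac{505}{24}$)
$- \frac{19047}{16580} + \frac{l{\left(b{\left(-13,8 \right)},I \right)}}{11729} = - \frac{19047}{16580} + \frac{505}{24 \cdot 11729} = \left(-19047\right) \frac{1}{16580} + \frac{505}{24} \cdot \frac{1}{11729} = - \frac{19047}{16580} + \frac{505}{281496} = - \frac{1338320353}{1166800920}$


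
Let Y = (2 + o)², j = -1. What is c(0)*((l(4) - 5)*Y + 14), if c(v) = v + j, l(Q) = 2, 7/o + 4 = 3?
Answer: 61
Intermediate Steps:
o = -7 (o = 7/(-4 + 3) = 7/(-1) = 7*(-1) = -7)
c(v) = -1 + v (c(v) = v - 1 = -1 + v)
Y = 25 (Y = (2 - 7)² = (-5)² = 25)
c(0)*((l(4) - 5)*Y + 14) = (-1 + 0)*((2 - 5)*25 + 14) = -(-3*25 + 14) = -(-75 + 14) = -1*(-61) = 61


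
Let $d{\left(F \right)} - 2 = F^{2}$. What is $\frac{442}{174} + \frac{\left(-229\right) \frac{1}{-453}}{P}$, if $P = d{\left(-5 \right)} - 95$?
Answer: $\frac{2262587}{893316} \approx 2.5328$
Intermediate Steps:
$d{\left(F \right)} = 2 + F^{2}$
$P = -68$ ($P = \left(2 + \left(-5\right)^{2}\right) - 95 = \left(2 + 25\right) - 95 = 27 - 95 = -68$)
$\frac{442}{174} + \frac{\left(-229\right) \frac{1}{-453}}{P} = \frac{442}{174} + \frac{\left(-229\right) \frac{1}{-453}}{-68} = 442 \cdot \frac{1}{174} + \left(-229\right) \left(- \frac{1}{453}\right) \left(- \frac{1}{68}\right) = \frac{221}{87} + \frac{229}{453} \left(- \frac{1}{68}\right) = \frac{221}{87} - \frac{229}{30804} = \frac{2262587}{893316}$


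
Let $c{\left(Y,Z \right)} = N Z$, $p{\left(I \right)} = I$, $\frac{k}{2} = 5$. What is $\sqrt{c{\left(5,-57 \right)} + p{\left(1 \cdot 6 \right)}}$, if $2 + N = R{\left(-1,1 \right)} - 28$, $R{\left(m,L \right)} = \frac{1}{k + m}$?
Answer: $\frac{\sqrt{15387}}{3} \approx 41.348$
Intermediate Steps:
$k = 10$ ($k = 2 \cdot 5 = 10$)
$R{\left(m,L \right)} = \frac{1}{10 + m}$
$N = - \frac{269}{9}$ ($N = -2 - \left(28 - \frac{1}{10 - 1}\right) = -2 - \left(28 - \frac{1}{9}\right) = -2 + \left(\frac{1}{9} - 28\right) = -2 - \frac{251}{9} = - \frac{269}{9} \approx -29.889$)
$c{\left(Y,Z \right)} = - \frac{269 Z}{9}$
$\sqrt{c{\left(5,-57 \right)} + p{\left(1 \cdot 6 \right)}} = \sqrt{\left(- \frac{269}{9}\right) \left(-57\right) + 1 \cdot 6} = \sqrt{\frac{5111}{3} + 6} = \sqrt{\frac{5129}{3}} = \frac{\sqrt{15387}}{3}$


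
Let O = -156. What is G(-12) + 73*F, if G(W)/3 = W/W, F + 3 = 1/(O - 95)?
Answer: -54289/251 ≈ -216.29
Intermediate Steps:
F = -754/251 (F = -3 + 1/(-156 - 95) = -3 + 1/(-251) = -3 - 1/251 = -754/251 ≈ -3.0040)
G(W) = 3 (G(W) = 3*(W/W) = 3*1 = 3)
G(-12) + 73*F = 3 + 73*(-754/251) = 3 - 55042/251 = -54289/251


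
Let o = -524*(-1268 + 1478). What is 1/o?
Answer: -1/110040 ≈ -9.0876e-6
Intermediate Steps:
o = -110040 (o = -524*210 = -110040)
1/o = 1/(-110040) = -1/110040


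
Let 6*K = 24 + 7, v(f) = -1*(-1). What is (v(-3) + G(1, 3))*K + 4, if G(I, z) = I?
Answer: 43/3 ≈ 14.333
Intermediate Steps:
v(f) = 1
K = 31/6 (K = (24 + 7)/6 = (⅙)*31 = 31/6 ≈ 5.1667)
(v(-3) + G(1, 3))*K + 4 = (1 + 1)*(31/6) + 4 = 2*(31/6) + 4 = 31/3 + 4 = 43/3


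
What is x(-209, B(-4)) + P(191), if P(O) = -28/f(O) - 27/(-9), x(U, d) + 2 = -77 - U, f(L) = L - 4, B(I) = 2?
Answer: 24843/187 ≈ 132.85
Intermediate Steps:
f(L) = -4 + L
x(U, d) = -79 - U (x(U, d) = -2 + (-77 - U) = -79 - U)
P(O) = 3 - 28/(-4 + O) (P(O) = -28/(-4 + O) - 27/(-9) = -28/(-4 + O) - 27*(-1/9) = -28/(-4 + O) + 3 = 3 - 28/(-4 + O))
x(-209, B(-4)) + P(191) = (-79 - 1*(-209)) + (-40 + 3*191)/(-4 + 191) = (-79 + 209) + (-40 + 573)/187 = 130 + (1/187)*533 = 130 + 533/187 = 24843/187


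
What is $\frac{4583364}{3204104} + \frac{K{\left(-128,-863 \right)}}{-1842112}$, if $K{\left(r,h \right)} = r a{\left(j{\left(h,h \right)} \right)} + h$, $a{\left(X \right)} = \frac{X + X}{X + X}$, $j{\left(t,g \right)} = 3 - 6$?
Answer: $\frac{1055780636479}{737789803456} \approx 1.431$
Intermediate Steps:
$j{\left(t,g \right)} = -3$ ($j{\left(t,g \right)} = 3 - 6 = -3$)
$a{\left(X \right)} = 1$ ($a{\left(X \right)} = \frac{2 X}{2 X} = 2 X \frac{1}{2 X} = 1$)
$K{\left(r,h \right)} = h + r$ ($K{\left(r,h \right)} = r 1 + h = r + h = h + r$)
$\frac{4583364}{3204104} + \frac{K{\left(-128,-863 \right)}}{-1842112} = \frac{4583364}{3204104} + \frac{-863 - 128}{-1842112} = 4583364 \cdot \frac{1}{3204104} - - \frac{991}{1842112} = \frac{1145841}{801026} + \frac{991}{1842112} = \frac{1055780636479}{737789803456}$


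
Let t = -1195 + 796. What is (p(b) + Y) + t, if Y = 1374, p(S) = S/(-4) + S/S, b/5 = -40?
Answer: 1026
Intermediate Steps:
b = -200 (b = 5*(-40) = -200)
p(S) = 1 - S/4 (p(S) = S*(-¼) + 1 = -S/4 + 1 = 1 - S/4)
t = -399
(p(b) + Y) + t = ((1 - ¼*(-200)) + 1374) - 399 = ((1 + 50) + 1374) - 399 = (51 + 1374) - 399 = 1425 - 399 = 1026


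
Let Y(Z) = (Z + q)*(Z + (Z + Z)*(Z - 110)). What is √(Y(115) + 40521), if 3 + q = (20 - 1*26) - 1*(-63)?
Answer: √254306 ≈ 504.29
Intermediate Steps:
q = 54 (q = -3 + ((20 - 1*26) - 1*(-63)) = -3 + ((20 - 26) + 63) = -3 + (-6 + 63) = -3 + 57 = 54)
Y(Z) = (54 + Z)*(Z + 2*Z*(-110 + Z)) (Y(Z) = (Z + 54)*(Z + (Z + Z)*(Z - 110)) = (54 + Z)*(Z + (2*Z)*(-110 + Z)) = (54 + Z)*(Z + 2*Z*(-110 + Z)))
√(Y(115) + 40521) = √(115*(-11826 - 111*115 + 2*115²) + 40521) = √(115*(-11826 - 12765 + 2*13225) + 40521) = √(115*(-11826 - 12765 + 26450) + 40521) = √(115*1859 + 40521) = √(213785 + 40521) = √254306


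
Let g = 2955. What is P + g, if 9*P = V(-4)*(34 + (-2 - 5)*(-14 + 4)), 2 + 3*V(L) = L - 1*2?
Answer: 78953/27 ≈ 2924.2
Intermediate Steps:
V(L) = -4/3 + L/3 (V(L) = -2/3 + (L - 1*2)/3 = -2/3 + (L - 2)/3 = -2/3 + (-2 + L)/3 = -2/3 + (-2/3 + L/3) = -4/3 + L/3)
P = -832/27 (P = ((-4/3 + (1/3)*(-4))*(34 + (-2 - 5)*(-14 + 4)))/9 = ((-4/3 - 4/3)*(34 - 7*(-10)))/9 = (-8*(34 + 70)/3)/9 = (-8/3*104)/9 = (1/9)*(-832/3) = -832/27 ≈ -30.815)
P + g = -832/27 + 2955 = 78953/27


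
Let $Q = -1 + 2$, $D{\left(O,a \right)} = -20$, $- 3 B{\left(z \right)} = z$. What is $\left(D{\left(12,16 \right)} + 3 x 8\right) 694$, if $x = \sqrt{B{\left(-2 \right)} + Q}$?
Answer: $-13880 + 5552 \sqrt{15} \approx 7622.8$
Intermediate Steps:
$B{\left(z \right)} = - \frac{z}{3}$
$Q = 1$
$x = \frac{\sqrt{15}}{3}$ ($x = \sqrt{\left(- \frac{1}{3}\right) \left(-2\right) + 1} = \sqrt{\frac{2}{3} + 1} = \sqrt{\frac{5}{3}} = \frac{\sqrt{15}}{3} \approx 1.291$)
$\left(D{\left(12,16 \right)} + 3 x 8\right) 694 = \left(-20 + 3 \frac{\sqrt{15}}{3} \cdot 8\right) 694 = \left(-20 + \sqrt{15} \cdot 8\right) 694 = \left(-20 + 8 \sqrt{15}\right) 694 = -13880 + 5552 \sqrt{15}$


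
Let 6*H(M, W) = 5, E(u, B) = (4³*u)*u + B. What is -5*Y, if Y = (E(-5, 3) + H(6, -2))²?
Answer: -463010645/36 ≈ -1.2861e+7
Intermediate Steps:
E(u, B) = B + 64*u² (E(u, B) = (64*u)*u + B = 64*u² + B = B + 64*u²)
H(M, W) = ⅚ (H(M, W) = (⅙)*5 = ⅚)
Y = 92602129/36 (Y = ((3 + 64*(-5)²) + ⅚)² = ((3 + 64*25) + ⅚)² = ((3 + 1600) + ⅚)² = (1603 + ⅚)² = (9623/6)² = 92602129/36 ≈ 2.5723e+6)
-5*Y = -5*92602129/36 = -463010645/36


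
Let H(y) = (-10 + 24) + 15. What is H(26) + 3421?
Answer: 3450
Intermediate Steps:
H(y) = 29 (H(y) = 14 + 15 = 29)
H(26) + 3421 = 29 + 3421 = 3450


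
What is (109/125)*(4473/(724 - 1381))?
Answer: -54173/9125 ≈ -5.9368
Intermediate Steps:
(109/125)*(4473/(724 - 1381)) = (109*(1/125))*(4473/(-657)) = 109*(4473*(-1/657))/125 = (109/125)*(-497/73) = -54173/9125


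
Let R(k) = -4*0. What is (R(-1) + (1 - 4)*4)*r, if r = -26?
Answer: 312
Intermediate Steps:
R(k) = 0
(R(-1) + (1 - 4)*4)*r = (0 + (1 - 4)*4)*(-26) = (0 - 3*4)*(-26) = (0 - 12)*(-26) = -12*(-26) = 312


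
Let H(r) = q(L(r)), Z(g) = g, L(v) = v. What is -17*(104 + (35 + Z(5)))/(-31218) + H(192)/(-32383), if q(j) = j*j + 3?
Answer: -178606737/168488749 ≈ -1.0601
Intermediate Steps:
q(j) = 3 + j² (q(j) = j² + 3 = 3 + j²)
H(r) = 3 + r²
-17*(104 + (35 + Z(5)))/(-31218) + H(192)/(-32383) = -17*(104 + (35 + 5))/(-31218) + (3 + 192²)/(-32383) = -17*(104 + 40)*(-1/31218) + (3 + 36864)*(-1/32383) = -17*144*(-1/31218) + 36867*(-1/32383) = -2448*(-1/31218) - 36867/32383 = 408/5203 - 36867/32383 = -178606737/168488749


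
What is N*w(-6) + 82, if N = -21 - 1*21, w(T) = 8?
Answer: -254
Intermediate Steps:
N = -42 (N = -21 - 21 = -42)
N*w(-6) + 82 = -42*8 + 82 = -336 + 82 = -254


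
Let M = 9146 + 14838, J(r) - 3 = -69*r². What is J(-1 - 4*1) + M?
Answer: 22262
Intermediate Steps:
J(r) = 3 - 69*r²
M = 23984
J(-1 - 4*1) + M = (3 - 69*(-1 - 4*1)²) + 23984 = (3 - 69*(-1 - 4)²) + 23984 = (3 - 69*(-5)²) + 23984 = (3 - 69*25) + 23984 = (3 - 1725) + 23984 = -1722 + 23984 = 22262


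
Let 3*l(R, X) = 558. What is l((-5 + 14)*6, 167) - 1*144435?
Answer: -144249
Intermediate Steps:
l(R, X) = 186 (l(R, X) = (⅓)*558 = 186)
l((-5 + 14)*6, 167) - 1*144435 = 186 - 1*144435 = 186 - 144435 = -144249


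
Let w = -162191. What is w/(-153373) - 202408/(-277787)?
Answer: 76098473501/42605025551 ≈ 1.7861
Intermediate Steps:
w/(-153373) - 202408/(-277787) = -162191/(-153373) - 202408/(-277787) = -162191*(-1/153373) - 202408*(-1/277787) = 162191/153373 + 202408/277787 = 76098473501/42605025551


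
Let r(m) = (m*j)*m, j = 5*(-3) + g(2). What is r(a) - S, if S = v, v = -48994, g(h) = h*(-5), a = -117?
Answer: -293231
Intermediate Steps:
g(h) = -5*h
j = -25 (j = 5*(-3) - 5*2 = -15 - 10 = -25)
r(m) = -25*m² (r(m) = (m*(-25))*m = (-25*m)*m = -25*m²)
S = -48994
r(a) - S = -25*(-117)² - 1*(-48994) = -25*13689 + 48994 = -342225 + 48994 = -293231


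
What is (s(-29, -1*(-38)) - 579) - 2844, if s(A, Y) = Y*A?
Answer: -4525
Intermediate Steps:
s(A, Y) = A*Y
(s(-29, -1*(-38)) - 579) - 2844 = (-(-29)*(-38) - 579) - 2844 = (-29*38 - 579) - 2844 = (-1102 - 579) - 2844 = -1681 - 2844 = -4525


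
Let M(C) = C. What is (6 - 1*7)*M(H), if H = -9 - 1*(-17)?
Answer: -8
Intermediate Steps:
H = 8 (H = -9 + 17 = 8)
(6 - 1*7)*M(H) = (6 - 1*7)*8 = (6 - 7)*8 = -1*8 = -8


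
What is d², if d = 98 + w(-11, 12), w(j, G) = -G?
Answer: 7396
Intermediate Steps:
d = 86 (d = 98 - 1*12 = 98 - 12 = 86)
d² = 86² = 7396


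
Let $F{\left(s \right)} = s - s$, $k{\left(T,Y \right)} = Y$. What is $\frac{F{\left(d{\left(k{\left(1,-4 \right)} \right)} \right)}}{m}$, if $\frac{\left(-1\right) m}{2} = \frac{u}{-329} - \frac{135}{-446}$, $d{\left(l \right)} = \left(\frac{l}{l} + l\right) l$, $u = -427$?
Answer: $0$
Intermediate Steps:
$d{\left(l \right)} = l \left(1 + l\right)$ ($d{\left(l \right)} = \left(1 + l\right) l = l \left(1 + l\right)$)
$F{\left(s \right)} = 0$
$m = - \frac{33551}{10481}$ ($m = - 2 \left(- \frac{427}{-329} - \frac{135}{-446}\right) = - 2 \left(\left(-427\right) \left(- \frac{1}{329}\right) - - \frac{135}{446}\right) = - 2 \left(\frac{61}{47} + \frac{135}{446}\right) = \left(-2\right) \frac{33551}{20962} = - \frac{33551}{10481} \approx -3.2011$)
$\frac{F{\left(d{\left(k{\left(1,-4 \right)} \right)} \right)}}{m} = \frac{0}{- \frac{33551}{10481}} = 0 \left(- \frac{10481}{33551}\right) = 0$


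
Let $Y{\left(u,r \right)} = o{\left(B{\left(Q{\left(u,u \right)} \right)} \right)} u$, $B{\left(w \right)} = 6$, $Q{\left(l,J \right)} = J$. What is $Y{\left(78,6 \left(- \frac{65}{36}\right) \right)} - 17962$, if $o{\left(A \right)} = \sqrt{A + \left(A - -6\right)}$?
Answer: $-17962 + 234 \sqrt{2} \approx -17631.0$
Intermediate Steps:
$o{\left(A \right)} = \sqrt{6 + 2 A}$ ($o{\left(A \right)} = \sqrt{A + \left(A + 6\right)} = \sqrt{A + \left(6 + A\right)} = \sqrt{6 + 2 A}$)
$Y{\left(u,r \right)} = 3 u \sqrt{2}$ ($Y{\left(u,r \right)} = \sqrt{6 + 2 \cdot 6} u = \sqrt{6 + 12} u = \sqrt{18} u = 3 \sqrt{2} u = 3 u \sqrt{2}$)
$Y{\left(78,6 \left(- \frac{65}{36}\right) \right)} - 17962 = 3 \cdot 78 \sqrt{2} - 17962 = 234 \sqrt{2} - 17962 = -17962 + 234 \sqrt{2}$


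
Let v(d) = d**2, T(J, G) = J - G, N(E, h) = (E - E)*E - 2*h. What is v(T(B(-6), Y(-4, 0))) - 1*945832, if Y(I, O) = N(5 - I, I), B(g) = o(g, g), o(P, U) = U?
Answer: -945636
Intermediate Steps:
N(E, h) = -2*h (N(E, h) = 0*E - 2*h = 0 - 2*h = -2*h)
B(g) = g
Y(I, O) = -2*I
v(T(B(-6), Y(-4, 0))) - 1*945832 = (-6 - (-2)*(-4))**2 - 1*945832 = (-6 - 1*8)**2 - 945832 = (-6 - 8)**2 - 945832 = (-14)**2 - 945832 = 196 - 945832 = -945636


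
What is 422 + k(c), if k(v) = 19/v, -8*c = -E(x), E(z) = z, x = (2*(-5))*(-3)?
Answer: 6406/15 ≈ 427.07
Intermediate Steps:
x = 30 (x = -10*(-3) = 30)
c = 15/4 (c = -(-1)*30/8 = -⅛*(-30) = 15/4 ≈ 3.7500)
422 + k(c) = 422 + 19/(15/4) = 422 + 19*(4/15) = 422 + 76/15 = 6406/15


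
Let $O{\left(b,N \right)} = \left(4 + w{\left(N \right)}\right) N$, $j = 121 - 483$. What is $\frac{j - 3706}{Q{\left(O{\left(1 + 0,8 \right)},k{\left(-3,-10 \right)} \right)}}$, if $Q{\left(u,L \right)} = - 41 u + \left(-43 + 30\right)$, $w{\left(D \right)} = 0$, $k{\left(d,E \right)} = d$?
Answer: $\frac{4068}{1325} \approx 3.0702$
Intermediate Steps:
$j = -362$ ($j = 121 - 483 = -362$)
$O{\left(b,N \right)} = 4 N$ ($O{\left(b,N \right)} = \left(4 + 0\right) N = 4 N$)
$Q{\left(u,L \right)} = -13 - 41 u$ ($Q{\left(u,L \right)} = - 41 u - 13 = -13 - 41 u$)
$\frac{j - 3706}{Q{\left(O{\left(1 + 0,8 \right)},k{\left(-3,-10 \right)} \right)}} = \frac{-362 - 3706}{-13 - 41 \cdot 4 \cdot 8} = - \frac{4068}{-13 - 1312} = - \frac{4068}{-1325} = \left(-4068\right) \left(- \frac{1}{1325}\right) = \frac{4068}{1325}$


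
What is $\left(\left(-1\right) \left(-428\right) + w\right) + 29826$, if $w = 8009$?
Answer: $38263$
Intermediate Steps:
$\left(\left(-1\right) \left(-428\right) + w\right) + 29826 = \left(\left(-1\right) \left(-428\right) + 8009\right) + 29826 = \left(428 + 8009\right) + 29826 = 8437 + 29826 = 38263$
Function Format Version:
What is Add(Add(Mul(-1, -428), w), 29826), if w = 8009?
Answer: 38263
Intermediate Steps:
Add(Add(Mul(-1, -428), w), 29826) = Add(Add(Mul(-1, -428), 8009), 29826) = Add(Add(428, 8009), 29826) = Add(8437, 29826) = 38263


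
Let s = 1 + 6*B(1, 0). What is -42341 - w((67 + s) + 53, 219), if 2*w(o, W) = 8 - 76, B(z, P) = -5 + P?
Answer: -42307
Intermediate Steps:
s = -29 (s = 1 + 6*(-5 + 0) = 1 + 6*(-5) = 1 - 30 = -29)
w(o, W) = -34 (w(o, W) = (8 - 76)/2 = (1/2)*(-68) = -34)
-42341 - w((67 + s) + 53, 219) = -42341 - 1*(-34) = -42341 + 34 = -42307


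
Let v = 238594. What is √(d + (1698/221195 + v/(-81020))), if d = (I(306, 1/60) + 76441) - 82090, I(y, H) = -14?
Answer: I*√18197295431020709109730/1792121890 ≈ 75.272*I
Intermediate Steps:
d = -5663 (d = (-14 + 76441) - 82090 = 76427 - 82090 = -5663)
√(d + (1698/221195 + v/(-81020))) = √(-5663 + (1698/221195 + 238594/(-81020))) = √(-5663 + (1698*(1/221195) + 238594*(-1/81020))) = √(-5663 + (1698/221195 - 119297/40510)) = √(-5663 - 5263822787/1792121890) = √(-10154050085857/1792121890) = I*√18197295431020709109730/1792121890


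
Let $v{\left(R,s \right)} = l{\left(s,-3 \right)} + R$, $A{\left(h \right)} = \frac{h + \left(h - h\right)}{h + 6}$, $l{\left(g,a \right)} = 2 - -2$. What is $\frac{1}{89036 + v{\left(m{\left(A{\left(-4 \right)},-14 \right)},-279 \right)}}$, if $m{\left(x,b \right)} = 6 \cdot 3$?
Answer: $\frac{1}{89058} \approx 1.1229 \cdot 10^{-5}$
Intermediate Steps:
$l{\left(g,a \right)} = 4$ ($l{\left(g,a \right)} = 2 + 2 = 4$)
$A{\left(h \right)} = \frac{h}{6 + h}$ ($A{\left(h \right)} = \frac{h + 0}{6 + h} = \frac{h}{6 + h}$)
$m{\left(x,b \right)} = 18$
$v{\left(R,s \right)} = 4 + R$
$\frac{1}{89036 + v{\left(m{\left(A{\left(-4 \right)},-14 \right)},-279 \right)}} = \frac{1}{89036 + \left(4 + 18\right)} = \frac{1}{89036 + 22} = \frac{1}{89058}$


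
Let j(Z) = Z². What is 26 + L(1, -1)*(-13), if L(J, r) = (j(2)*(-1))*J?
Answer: 78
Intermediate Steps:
L(J, r) = -4*J (L(J, r) = (2²*(-1))*J = (4*(-1))*J = -4*J)
26 + L(1, -1)*(-13) = 26 - 4*1*(-13) = 26 - 4*(-13) = 26 + 52 = 78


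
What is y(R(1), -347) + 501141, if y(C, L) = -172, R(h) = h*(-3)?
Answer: 500969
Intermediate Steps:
R(h) = -3*h
y(R(1), -347) + 501141 = -172 + 501141 = 500969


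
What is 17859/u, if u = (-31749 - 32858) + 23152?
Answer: -17859/41455 ≈ -0.43080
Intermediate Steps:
u = -41455 (u = -64607 + 23152 = -41455)
17859/u = 17859/(-41455) = 17859*(-1/41455) = -17859/41455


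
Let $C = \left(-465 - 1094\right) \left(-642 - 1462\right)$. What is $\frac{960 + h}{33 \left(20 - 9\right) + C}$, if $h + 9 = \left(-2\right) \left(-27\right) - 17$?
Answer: $\frac{988}{3280499} \approx 0.00030117$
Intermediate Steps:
$h = 28$ ($h = -9 - -37 = -9 + \left(54 - 17\right) = -9 + 37 = 28$)
$C = 3280136$ ($C = \left(-1559\right) \left(-2104\right) = 3280136$)
$\frac{960 + h}{33 \left(20 - 9\right) + C} = \frac{960 + 28}{33 \left(20 - 9\right) + 3280136} = \frac{988}{33 \cdot 11 + 3280136} = \frac{988}{363 + 3280136} = \frac{988}{3280499}$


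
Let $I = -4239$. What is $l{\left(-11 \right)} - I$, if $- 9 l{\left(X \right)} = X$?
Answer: $\frac{38162}{9} \approx 4240.2$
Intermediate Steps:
$l{\left(X \right)} = - \frac{X}{9}$
$l{\left(-11 \right)} - I = \left(- \frac{1}{9}\right) \left(-11\right) - -4239 = \frac{11}{9} + 4239 = \frac{38162}{9}$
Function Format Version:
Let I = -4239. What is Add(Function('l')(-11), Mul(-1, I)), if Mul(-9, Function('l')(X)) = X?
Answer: Rational(38162, 9) ≈ 4240.2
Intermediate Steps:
Function('l')(X) = Mul(Rational(-1, 9), X)
Add(Function('l')(-11), Mul(-1, I)) = Add(Mul(Rational(-1, 9), -11), Mul(-1, -4239)) = Add(Rational(11, 9), 4239) = Rational(38162, 9)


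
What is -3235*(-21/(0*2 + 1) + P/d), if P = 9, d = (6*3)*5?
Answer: 135223/2 ≈ 67612.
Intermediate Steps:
d = 90 (d = 18*5 = 90)
-3235*(-21/(0*2 + 1) + P/d) = -3235*(-21/(0*2 + 1) + 9/90) = -3235*(-21/(0 + 1) + 9*(1/90)) = -3235*(-21/1 + 1/10) = -3235*(-21*1 + 1/10) = -3235*(-21 + 1/10) = -3235*(-209)/10 = -1*(-135223/2) = 135223/2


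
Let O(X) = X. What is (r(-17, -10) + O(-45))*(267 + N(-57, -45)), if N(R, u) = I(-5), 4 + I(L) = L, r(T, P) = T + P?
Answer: -18576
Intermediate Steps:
r(T, P) = P + T
I(L) = -4 + L
N(R, u) = -9 (N(R, u) = -4 - 5 = -9)
(r(-17, -10) + O(-45))*(267 + N(-57, -45)) = ((-10 - 17) - 45)*(267 - 9) = (-27 - 45)*258 = -72*258 = -18576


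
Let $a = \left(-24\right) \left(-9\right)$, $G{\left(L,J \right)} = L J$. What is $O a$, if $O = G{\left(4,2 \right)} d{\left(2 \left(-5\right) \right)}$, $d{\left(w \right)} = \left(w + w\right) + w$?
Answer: $-51840$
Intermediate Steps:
$d{\left(w \right)} = 3 w$ ($d{\left(w \right)} = 2 w + w = 3 w$)
$G{\left(L,J \right)} = J L$
$O = -240$ ($O = 2 \cdot 4 \cdot 3 \cdot 2 \left(-5\right) = 8 \cdot 3 \left(-10\right) = 8 \left(-30\right) = -240$)
$a = 216$
$O a = \left(-240\right) 216 = -51840$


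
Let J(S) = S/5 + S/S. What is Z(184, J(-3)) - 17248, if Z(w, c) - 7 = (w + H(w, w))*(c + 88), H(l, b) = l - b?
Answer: -4877/5 ≈ -975.40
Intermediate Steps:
J(S) = 1 + S/5 (J(S) = S*(⅕) + 1 = S/5 + 1 = 1 + S/5)
Z(w, c) = 7 + w*(88 + c) (Z(w, c) = 7 + (w + (w - w))*(c + 88) = 7 + (w + 0)*(88 + c) = 7 + w*(88 + c))
Z(184, J(-3)) - 17248 = (7 + 88*184 + (1 + (⅕)*(-3))*184) - 17248 = (7 + 16192 + (1 - ⅗)*184) - 17248 = (7 + 16192 + (⅖)*184) - 17248 = (7 + 16192 + 368/5) - 17248 = 81363/5 - 17248 = -4877/5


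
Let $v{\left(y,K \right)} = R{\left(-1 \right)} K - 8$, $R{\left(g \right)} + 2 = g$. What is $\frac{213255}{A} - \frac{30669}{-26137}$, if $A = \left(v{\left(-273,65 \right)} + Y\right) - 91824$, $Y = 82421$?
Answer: $- \frac{1759746507}{83690674} \approx -21.027$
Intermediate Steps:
$R{\left(g \right)} = -2 + g$
$v{\left(y,K \right)} = -8 - 3 K$ ($v{\left(y,K \right)} = \left(-2 - 1\right) K - 8 = - 3 K - 8 = -8 - 3 K$)
$A = -9606$ ($A = \left(\left(-8 - 195\right) + 82421\right) - 91824 = \left(-203 + 82421\right) - 91824 = 82218 - 91824 = -9606$)
$\frac{213255}{A} - \frac{30669}{-26137} = \frac{213255}{-9606} - \frac{30669}{-26137} = 213255 \left(- \frac{1}{9606}\right) - - \frac{30669}{26137} = - \frac{71085}{3202} + \frac{30669}{26137} = - \frac{1759746507}{83690674}$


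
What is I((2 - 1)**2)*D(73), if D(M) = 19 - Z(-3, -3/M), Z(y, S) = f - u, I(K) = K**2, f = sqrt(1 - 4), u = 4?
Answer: 23 - I*sqrt(3) ≈ 23.0 - 1.732*I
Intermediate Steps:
f = I*sqrt(3) (f = sqrt(-3) = I*sqrt(3) ≈ 1.732*I)
Z(y, S) = -4 + I*sqrt(3) (Z(y, S) = I*sqrt(3) - 1*4 = I*sqrt(3) - 4 = -4 + I*sqrt(3))
D(M) = 23 - I*sqrt(3) (D(M) = 19 - (-4 + I*sqrt(3)) = 19 + (4 - I*sqrt(3)) = 23 - I*sqrt(3))
I((2 - 1)**2)*D(73) = ((2 - 1)**2)**2*(23 - I*sqrt(3)) = (1**2)**2*(23 - I*sqrt(3)) = 1**2*(23 - I*sqrt(3)) = 1*(23 - I*sqrt(3)) = 23 - I*sqrt(3)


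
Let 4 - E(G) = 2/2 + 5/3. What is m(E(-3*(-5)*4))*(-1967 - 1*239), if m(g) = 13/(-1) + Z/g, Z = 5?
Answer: 40811/2 ≈ 20406.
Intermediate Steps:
E(G) = 4/3 (E(G) = 4 - (2/2 + 5/3) = 4 - (2*(½) + 5*(⅓)) = 4 - (1 + 5/3) = 4 - 1*8/3 = 4 - 8/3 = 4/3)
m(g) = -13 + 5/g (m(g) = 13/(-1) + 5/g = 13*(-1) + 5/g = -13 + 5/g)
m(E(-3*(-5)*4))*(-1967 - 1*239) = (-13 + 5/(4/3))*(-1967 - 1*239) = (-13 + 5*(¾))*(-1967 - 239) = (-13 + 15/4)*(-2206) = -37/4*(-2206) = 40811/2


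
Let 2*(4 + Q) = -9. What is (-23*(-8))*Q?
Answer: -1564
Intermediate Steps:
Q = -17/2 (Q = -4 + (½)*(-9) = -4 - 9/2 = -17/2 ≈ -8.5000)
(-23*(-8))*Q = -23*(-8)*(-17/2) = 184*(-17/2) = -1564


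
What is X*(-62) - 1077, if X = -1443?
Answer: 88389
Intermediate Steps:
X*(-62) - 1077 = -1443*(-62) - 1077 = 89466 - 1077 = 88389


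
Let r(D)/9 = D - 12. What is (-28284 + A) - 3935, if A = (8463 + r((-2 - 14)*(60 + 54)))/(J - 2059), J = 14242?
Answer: -130844046/4061 ≈ -32220.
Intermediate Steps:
r(D) = -108 + 9*D (r(D) = 9*(D - 12) = 9*(-12 + D) = -108 + 9*D)
A = -2687/4061 (A = (8463 + (-108 + 9*((-2 - 14)*(60 + 54))))/(14242 - 2059) = (8463 + (-108 + 9*(-16*114)))/12183 = (8463 + (-108 + 9*(-1824)))*(1/12183) = (8463 + (-108 - 16416))*(1/12183) = (8463 - 16524)*(1/12183) = -8061*1/12183 = -2687/4061 ≈ -0.66166)
(-28284 + A) - 3935 = (-28284 - 2687/4061) - 3935 = -114864011/4061 - 3935 = -130844046/4061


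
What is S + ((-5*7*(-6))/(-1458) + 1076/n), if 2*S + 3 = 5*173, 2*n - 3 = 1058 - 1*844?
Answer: 23242402/52731 ≈ 440.77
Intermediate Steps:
n = 217/2 (n = 3/2 + (1058 - 1*844)/2 = 3/2 + (1058 - 844)/2 = 3/2 + (½)*214 = 3/2 + 107 = 217/2 ≈ 108.50)
S = 431 (S = -3/2 + (5*173)/2 = -3/2 + (½)*865 = -3/2 + 865/2 = 431)
S + ((-5*7*(-6))/(-1458) + 1076/n) = 431 + ((-5*7*(-6))/(-1458) + 1076/(217/2)) = 431 + (-35*(-6)*(-1/1458) + 1076*(2/217)) = 431 + (210*(-1/1458) + 2152/217) = 431 + (-35/243 + 2152/217) = 431 + 515341/52731 = 23242402/52731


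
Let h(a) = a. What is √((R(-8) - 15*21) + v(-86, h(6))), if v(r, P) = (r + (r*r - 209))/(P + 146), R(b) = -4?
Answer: I*√1572706/76 ≈ 16.501*I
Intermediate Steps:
v(r, P) = (-209 + r + r²)/(146 + P) (v(r, P) = (r + (r² - 209))/(146 + P) = (r + (-209 + r²))/(146 + P) = (-209 + r + r²)/(146 + P))
√((R(-8) - 15*21) + v(-86, h(6))) = √((-4 - 15*21) + (-209 - 86 + (-86)²)/(146 + 6)) = √((-4 - 315) + (-209 - 86 + 7396)/152) = √(-319 + (1/152)*7101) = √(-319 + 7101/152) = √(-41387/152) = I*√1572706/76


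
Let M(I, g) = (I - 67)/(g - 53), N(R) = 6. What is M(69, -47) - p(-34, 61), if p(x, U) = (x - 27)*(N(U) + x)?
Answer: -85401/50 ≈ -1708.0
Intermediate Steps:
p(x, U) = (-27 + x)*(6 + x) (p(x, U) = (x - 27)*(6 + x) = (-27 + x)*(6 + x))
M(I, g) = (-67 + I)/(-53 + g)
M(69, -47) - p(-34, 61) = (-67 + 69)/(-53 - 47) - (-162 + (-34)**2 - 21*(-34)) = 2/(-100) - (-162 + 1156 + 714) = -1/100*2 - 1*1708 = -1/50 - 1708 = -85401/50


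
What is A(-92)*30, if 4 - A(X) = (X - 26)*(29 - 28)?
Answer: 3660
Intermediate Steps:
A(X) = 30 - X (A(X) = 4 - (X - 26)*(29 - 28) = 4 - (-26 + X) = 4 + (26 - X) = 30 - X)
A(-92)*30 = (30 - 1*(-92))*30 = (30 + 92)*30 = 122*30 = 3660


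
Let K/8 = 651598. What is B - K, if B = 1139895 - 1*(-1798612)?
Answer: -2274277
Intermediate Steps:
K = 5212784 (K = 8*651598 = 5212784)
B = 2938507 (B = 1139895 + 1798612 = 2938507)
B - K = 2938507 - 1*5212784 = 2938507 - 5212784 = -2274277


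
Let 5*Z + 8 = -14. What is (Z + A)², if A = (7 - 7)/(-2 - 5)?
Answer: 484/25 ≈ 19.360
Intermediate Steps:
A = 0 (A = 0/(-7) = 0*(-⅐) = 0)
Z = -22/5 (Z = -8/5 + (⅕)*(-14) = -8/5 - 14/5 = -22/5 ≈ -4.4000)
(Z + A)² = (-22/5 + 0)² = (-22/5)² = 484/25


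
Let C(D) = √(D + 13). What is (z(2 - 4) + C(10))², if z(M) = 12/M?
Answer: (-6 + √23)² ≈ 1.4500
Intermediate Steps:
C(D) = √(13 + D)
(z(2 - 4) + C(10))² = (12/(2 - 4) + √(13 + 10))² = (12/(-2) + √23)² = (12*(-½) + √23)² = (-6 + √23)²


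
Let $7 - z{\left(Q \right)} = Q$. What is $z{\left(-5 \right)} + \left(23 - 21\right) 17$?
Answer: $46$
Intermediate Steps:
$z{\left(Q \right)} = 7 - Q$
$z{\left(-5 \right)} + \left(23 - 21\right) 17 = \left(7 - -5\right) + \left(23 - 21\right) 17 = \left(7 + 5\right) + \left(23 - 21\right) 17 = 12 + 2 \cdot 17 = 12 + 34 = 46$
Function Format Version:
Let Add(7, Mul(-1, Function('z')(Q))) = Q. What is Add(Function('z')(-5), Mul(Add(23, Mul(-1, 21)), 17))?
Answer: 46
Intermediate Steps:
Function('z')(Q) = Add(7, Mul(-1, Q))
Add(Function('z')(-5), Mul(Add(23, Mul(-1, 21)), 17)) = Add(Add(7, Mul(-1, -5)), Mul(Add(23, Mul(-1, 21)), 17)) = Add(Add(7, 5), Mul(Add(23, -21), 17)) = Add(12, Mul(2, 17)) = Add(12, 34) = 46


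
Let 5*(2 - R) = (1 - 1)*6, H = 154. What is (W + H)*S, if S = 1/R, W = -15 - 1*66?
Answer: 73/2 ≈ 36.500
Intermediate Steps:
W = -81 (W = -15 - 66 = -81)
R = 2 (R = 2 - (1 - 1)*6/5 = 2 - 0*6 = 2 - ⅕*0 = 2 + 0 = 2)
S = ½ (S = 1/2 = ½ ≈ 0.50000)
(W + H)*S = (-81 + 154)*(½) = 73*(½) = 73/2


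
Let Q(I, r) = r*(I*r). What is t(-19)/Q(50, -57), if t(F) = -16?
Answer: -8/81225 ≈ -9.8492e-5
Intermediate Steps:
Q(I, r) = I*r²
t(-19)/Q(50, -57) = -16/(50*(-57)²) = -16/(50*3249) = -16/162450 = -16*1/162450 = -8/81225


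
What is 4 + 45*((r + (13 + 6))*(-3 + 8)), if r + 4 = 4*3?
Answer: 6079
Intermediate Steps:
r = 8 (r = -4 + 4*3 = -4 + 12 = 8)
4 + 45*((r + (13 + 6))*(-3 + 8)) = 4 + 45*((8 + (13 + 6))*(-3 + 8)) = 4 + 45*((8 + 19)*5) = 4 + 45*(27*5) = 4 + 45*135 = 4 + 6075 = 6079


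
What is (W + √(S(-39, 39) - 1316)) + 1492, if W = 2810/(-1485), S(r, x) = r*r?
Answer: 442562/297 + √205 ≈ 1504.4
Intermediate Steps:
S(r, x) = r²
W = -562/297 (W = 2810*(-1/1485) = -562/297 ≈ -1.8923)
(W + √(S(-39, 39) - 1316)) + 1492 = (-562/297 + √((-39)² - 1316)) + 1492 = (-562/297 + √(1521 - 1316)) + 1492 = (-562/297 + √205) + 1492 = 442562/297 + √205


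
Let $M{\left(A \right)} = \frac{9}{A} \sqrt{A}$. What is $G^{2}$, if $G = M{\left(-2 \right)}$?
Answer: $- \frac{81}{2} \approx -40.5$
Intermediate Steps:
$M{\left(A \right)} = \frac{9}{\sqrt{A}}$
$G = - \frac{9 i \sqrt{2}}{2}$ ($G = \frac{9}{i \sqrt{2}} = 9 \left(- \frac{i \sqrt{2}}{2}\right) = - \frac{9 i \sqrt{2}}{2} \approx - 6.364 i$)
$G^{2} = \left(- \frac{9 i \sqrt{2}}{2}\right)^{2} = - \frac{81}{2}$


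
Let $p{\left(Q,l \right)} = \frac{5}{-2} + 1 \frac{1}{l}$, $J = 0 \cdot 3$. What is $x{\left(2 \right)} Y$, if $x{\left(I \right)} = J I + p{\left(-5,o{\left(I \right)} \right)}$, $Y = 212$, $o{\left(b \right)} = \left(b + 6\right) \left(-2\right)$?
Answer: $- \frac{2173}{4} \approx -543.25$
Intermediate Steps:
$o{\left(b \right)} = -12 - 2 b$ ($o{\left(b \right)} = \left(6 + b\right) \left(-2\right) = -12 - 2 b$)
$J = 0$
$p{\left(Q,l \right)} = - \frac{5}{2} + \frac{1}{l}$ ($p{\left(Q,l \right)} = 5 \left(- \frac{1}{2}\right) + \frac{1}{l} = - \frac{5}{2} + \frac{1}{l}$)
$x{\left(I \right)} = - \frac{5}{2} + \frac{1}{-12 - 2 I}$ ($x{\left(I \right)} = 0 I - \left(\frac{5}{2} - \frac{1}{-12 - 2 I}\right) = 0 - \left(\frac{5}{2} - \frac{1}{-12 - 2 I}\right) = - \frac{5}{2} + \frac{1}{-12 - 2 I}$)
$x{\left(2 \right)} Y = \frac{-31 - 10}{2 \left(6 + 2\right)} 212 = \frac{-31 - 10}{2 \cdot 8} \cdot 212 = \frac{1}{2} \cdot \frac{1}{8} \left(-41\right) 212 = \left(- \frac{41}{16}\right) 212 = - \frac{2173}{4}$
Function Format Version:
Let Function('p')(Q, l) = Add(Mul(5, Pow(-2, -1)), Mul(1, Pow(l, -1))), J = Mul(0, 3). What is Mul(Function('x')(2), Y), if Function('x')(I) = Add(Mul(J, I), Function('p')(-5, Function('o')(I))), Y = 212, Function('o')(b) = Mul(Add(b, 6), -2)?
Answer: Rational(-2173, 4) ≈ -543.25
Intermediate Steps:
Function('o')(b) = Add(-12, Mul(-2, b)) (Function('o')(b) = Mul(Add(6, b), -2) = Add(-12, Mul(-2, b)))
J = 0
Function('p')(Q, l) = Add(Rational(-5, 2), Pow(l, -1)) (Function('p')(Q, l) = Add(Mul(5, Rational(-1, 2)), Pow(l, -1)) = Add(Rational(-5, 2), Pow(l, -1)))
Function('x')(I) = Add(Rational(-5, 2), Pow(Add(-12, Mul(-2, I)), -1)) (Function('x')(I) = Add(Mul(0, I), Add(Rational(-5, 2), Pow(Add(-12, Mul(-2, I)), -1))) = Add(0, Add(Rational(-5, 2), Pow(Add(-12, Mul(-2, I)), -1))) = Add(Rational(-5, 2), Pow(Add(-12, Mul(-2, I)), -1)))
Mul(Function('x')(2), Y) = Mul(Mul(Rational(1, 2), Pow(Add(6, 2), -1), Add(-31, Mul(-5, 2))), 212) = Mul(Mul(Rational(1, 2), Pow(8, -1), Add(-31, -10)), 212) = Mul(Mul(Rational(1, 2), Rational(1, 8), -41), 212) = Mul(Rational(-41, 16), 212) = Rational(-2173, 4)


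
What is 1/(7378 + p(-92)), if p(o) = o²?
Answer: 1/15842 ≈ 6.3123e-5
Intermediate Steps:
1/(7378 + p(-92)) = 1/(7378 + (-92)²) = 1/(7378 + 8464) = 1/15842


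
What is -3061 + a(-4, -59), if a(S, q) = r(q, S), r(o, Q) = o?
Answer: -3120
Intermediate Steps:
a(S, q) = q
-3061 + a(-4, -59) = -3061 - 59 = -3120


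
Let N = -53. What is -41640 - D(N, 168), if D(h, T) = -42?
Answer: -41598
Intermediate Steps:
-41640 - D(N, 168) = -41640 - 1*(-42) = -41640 + 42 = -41598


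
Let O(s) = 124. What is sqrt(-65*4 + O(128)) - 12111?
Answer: -12111 + 2*I*sqrt(34) ≈ -12111.0 + 11.662*I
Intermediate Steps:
sqrt(-65*4 + O(128)) - 12111 = sqrt(-65*4 + 124) - 12111 = sqrt(-260 + 124) - 12111 = sqrt(-136) - 12111 = 2*I*sqrt(34) - 12111 = -12111 + 2*I*sqrt(34)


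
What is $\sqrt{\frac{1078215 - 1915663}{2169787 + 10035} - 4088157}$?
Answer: $\frac{13 i \sqrt{28735778912621569}}{1089911} \approx 2021.9 i$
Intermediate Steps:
$\sqrt{\frac{1078215 - 1915663}{2169787 + 10035} - 4088157} = \sqrt{- \frac{837448}{2179822} - 4088157} = \sqrt{\left(-837448\right) \frac{1}{2179822} - 4088157} = \sqrt{- \frac{418724}{1089911} - 4088157} = \sqrt{- \frac{4455727702751}{1089911}} = \frac{13 i \sqrt{28735778912621569}}{1089911}$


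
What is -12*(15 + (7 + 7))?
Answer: -348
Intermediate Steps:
-12*(15 + (7 + 7)) = -12*(15 + 14) = -12*29 = -348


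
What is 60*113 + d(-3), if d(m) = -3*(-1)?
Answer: 6783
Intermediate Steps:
d(m) = 3
60*113 + d(-3) = 60*113 + 3 = 6780 + 3 = 6783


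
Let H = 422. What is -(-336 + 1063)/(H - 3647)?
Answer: 727/3225 ≈ 0.22543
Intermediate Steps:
-(-336 + 1063)/(H - 3647) = -(-336 + 1063)/(422 - 3647) = -727/(-3225) = -727*(-1)/3225 = -1*(-727/3225) = 727/3225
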